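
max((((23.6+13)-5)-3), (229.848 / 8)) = 28.731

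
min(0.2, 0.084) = 0.084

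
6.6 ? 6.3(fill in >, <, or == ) >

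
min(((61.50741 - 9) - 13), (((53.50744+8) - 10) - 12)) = 39.50741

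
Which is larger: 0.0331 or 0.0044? 0.0331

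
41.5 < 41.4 False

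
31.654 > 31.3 True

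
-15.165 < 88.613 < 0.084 False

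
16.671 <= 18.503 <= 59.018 True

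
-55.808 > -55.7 False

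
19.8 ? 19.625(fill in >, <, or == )>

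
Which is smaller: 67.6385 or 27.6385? 27.6385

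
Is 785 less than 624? No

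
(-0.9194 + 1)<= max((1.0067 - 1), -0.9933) False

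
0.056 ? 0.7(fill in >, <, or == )<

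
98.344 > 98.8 False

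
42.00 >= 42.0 True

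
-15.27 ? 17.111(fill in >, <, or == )<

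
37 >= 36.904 True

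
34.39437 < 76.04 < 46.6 False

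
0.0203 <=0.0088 False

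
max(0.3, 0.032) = 0.3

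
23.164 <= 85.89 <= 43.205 False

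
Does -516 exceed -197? No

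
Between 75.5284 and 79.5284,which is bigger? 79.5284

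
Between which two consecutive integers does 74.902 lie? 74 and 75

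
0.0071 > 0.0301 False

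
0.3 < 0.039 False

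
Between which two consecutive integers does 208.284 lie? 208 and 209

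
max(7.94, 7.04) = 7.94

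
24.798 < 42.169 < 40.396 False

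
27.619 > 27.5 True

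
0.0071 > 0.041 False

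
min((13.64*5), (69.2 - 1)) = 68.2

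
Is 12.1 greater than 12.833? No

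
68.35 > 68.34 True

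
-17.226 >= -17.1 False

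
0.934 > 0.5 True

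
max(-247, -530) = -247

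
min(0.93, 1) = 0.93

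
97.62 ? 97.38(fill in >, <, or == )>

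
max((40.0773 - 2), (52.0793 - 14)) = 38.0793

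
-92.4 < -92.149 True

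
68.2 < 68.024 False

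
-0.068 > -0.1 True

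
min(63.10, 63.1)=63.10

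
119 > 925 False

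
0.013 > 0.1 False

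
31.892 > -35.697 True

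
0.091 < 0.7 True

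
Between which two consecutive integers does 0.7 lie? 0 and 1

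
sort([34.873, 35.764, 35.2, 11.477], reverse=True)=[35.764, 35.2, 34.873, 11.477]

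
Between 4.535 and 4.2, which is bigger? 4.535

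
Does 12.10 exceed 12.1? No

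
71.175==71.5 False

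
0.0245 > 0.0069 True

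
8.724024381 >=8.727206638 False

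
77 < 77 False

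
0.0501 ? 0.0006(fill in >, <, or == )>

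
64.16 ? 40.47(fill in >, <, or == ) >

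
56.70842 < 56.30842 False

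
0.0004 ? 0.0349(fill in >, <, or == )<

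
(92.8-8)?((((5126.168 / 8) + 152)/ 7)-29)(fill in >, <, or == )>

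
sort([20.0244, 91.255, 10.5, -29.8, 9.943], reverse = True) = [91.255, 20.0244, 10.5, 9.943, -29.8]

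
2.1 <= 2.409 True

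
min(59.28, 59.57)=59.28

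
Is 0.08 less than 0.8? Yes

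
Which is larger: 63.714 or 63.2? 63.714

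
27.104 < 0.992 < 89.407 False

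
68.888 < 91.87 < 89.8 False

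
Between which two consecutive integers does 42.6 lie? 42 and 43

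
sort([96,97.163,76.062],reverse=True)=[97.163,96,76.062]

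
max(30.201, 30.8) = 30.8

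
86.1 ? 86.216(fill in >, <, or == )<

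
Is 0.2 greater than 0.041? Yes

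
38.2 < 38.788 True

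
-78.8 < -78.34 True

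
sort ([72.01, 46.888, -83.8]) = [-83.8, 46.888, 72.01]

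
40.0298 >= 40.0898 False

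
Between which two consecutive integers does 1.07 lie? 1 and 2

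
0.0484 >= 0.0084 True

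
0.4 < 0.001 False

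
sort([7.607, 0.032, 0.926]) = [0.032, 0.926, 7.607]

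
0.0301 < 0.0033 False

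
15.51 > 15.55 False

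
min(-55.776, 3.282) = -55.776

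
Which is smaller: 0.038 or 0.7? 0.038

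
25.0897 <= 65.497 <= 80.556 True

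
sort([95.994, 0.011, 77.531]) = [0.011, 77.531, 95.994]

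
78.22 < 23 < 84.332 False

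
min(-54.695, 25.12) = -54.695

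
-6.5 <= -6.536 False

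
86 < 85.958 False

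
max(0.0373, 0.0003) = 0.0373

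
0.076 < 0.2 True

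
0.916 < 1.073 True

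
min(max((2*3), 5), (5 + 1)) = 6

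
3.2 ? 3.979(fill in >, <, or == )<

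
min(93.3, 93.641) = 93.3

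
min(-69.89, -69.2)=-69.89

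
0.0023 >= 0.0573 False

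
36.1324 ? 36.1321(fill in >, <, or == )>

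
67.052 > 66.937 True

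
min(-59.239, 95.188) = -59.239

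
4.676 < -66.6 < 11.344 False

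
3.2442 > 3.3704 False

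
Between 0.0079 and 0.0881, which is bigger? 0.0881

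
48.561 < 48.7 True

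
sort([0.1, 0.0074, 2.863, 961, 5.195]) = [0.0074, 0.1, 2.863, 5.195, 961]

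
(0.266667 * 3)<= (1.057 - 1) False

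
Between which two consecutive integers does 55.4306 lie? 55 and 56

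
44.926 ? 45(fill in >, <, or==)<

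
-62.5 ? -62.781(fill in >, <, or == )>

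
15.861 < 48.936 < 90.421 True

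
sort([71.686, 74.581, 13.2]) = [13.2, 71.686, 74.581]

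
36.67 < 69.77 True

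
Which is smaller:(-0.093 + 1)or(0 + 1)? (-0.093 + 1)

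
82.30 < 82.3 False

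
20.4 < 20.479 True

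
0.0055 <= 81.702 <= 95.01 True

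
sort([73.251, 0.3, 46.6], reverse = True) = [73.251, 46.6, 0.3]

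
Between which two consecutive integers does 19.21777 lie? 19 and 20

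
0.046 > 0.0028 True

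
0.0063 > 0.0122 False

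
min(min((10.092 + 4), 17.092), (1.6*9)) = 14.092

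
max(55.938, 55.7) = 55.938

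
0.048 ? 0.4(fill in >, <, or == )<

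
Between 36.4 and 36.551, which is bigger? 36.551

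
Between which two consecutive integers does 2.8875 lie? 2 and 3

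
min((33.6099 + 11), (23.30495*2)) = 44.6099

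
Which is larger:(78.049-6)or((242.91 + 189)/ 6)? (78.049-6)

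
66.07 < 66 False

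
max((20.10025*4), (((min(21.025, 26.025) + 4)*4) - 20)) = 80.401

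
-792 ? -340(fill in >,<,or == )<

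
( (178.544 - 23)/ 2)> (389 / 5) False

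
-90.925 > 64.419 False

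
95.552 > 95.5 True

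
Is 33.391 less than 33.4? Yes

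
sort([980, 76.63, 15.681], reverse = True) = [980, 76.63, 15.681]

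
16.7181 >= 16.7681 False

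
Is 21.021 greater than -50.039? Yes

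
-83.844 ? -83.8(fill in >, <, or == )<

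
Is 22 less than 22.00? No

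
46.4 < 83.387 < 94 True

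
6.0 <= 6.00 True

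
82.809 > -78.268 True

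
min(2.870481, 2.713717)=2.713717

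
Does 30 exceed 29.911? Yes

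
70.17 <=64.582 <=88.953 False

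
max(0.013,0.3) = 0.3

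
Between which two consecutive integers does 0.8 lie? 0 and 1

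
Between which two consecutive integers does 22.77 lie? 22 and 23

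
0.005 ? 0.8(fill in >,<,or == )<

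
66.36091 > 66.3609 True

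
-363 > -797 True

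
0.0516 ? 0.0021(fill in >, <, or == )>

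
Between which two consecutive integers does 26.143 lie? 26 and 27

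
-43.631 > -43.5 False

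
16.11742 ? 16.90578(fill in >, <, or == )<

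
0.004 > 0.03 False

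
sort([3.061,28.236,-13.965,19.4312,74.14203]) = [-13.965,3.061,19.4312,28.236,74.14203]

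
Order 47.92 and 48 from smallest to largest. 47.92, 48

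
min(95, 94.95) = 94.95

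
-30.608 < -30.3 True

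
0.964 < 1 True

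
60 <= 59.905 False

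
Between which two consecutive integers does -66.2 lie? -67 and -66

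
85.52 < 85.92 True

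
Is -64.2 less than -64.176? Yes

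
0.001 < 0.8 True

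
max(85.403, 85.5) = 85.5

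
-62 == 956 False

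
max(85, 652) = 652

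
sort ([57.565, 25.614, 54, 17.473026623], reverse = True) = [57.565, 54, 25.614, 17.473026623]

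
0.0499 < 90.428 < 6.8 False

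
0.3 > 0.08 True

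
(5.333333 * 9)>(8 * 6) False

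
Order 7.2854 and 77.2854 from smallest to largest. 7.2854, 77.2854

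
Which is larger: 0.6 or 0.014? 0.6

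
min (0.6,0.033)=0.033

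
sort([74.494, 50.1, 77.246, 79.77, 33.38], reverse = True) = [79.77, 77.246, 74.494, 50.1, 33.38]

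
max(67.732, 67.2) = 67.732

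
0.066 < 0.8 True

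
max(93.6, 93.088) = 93.6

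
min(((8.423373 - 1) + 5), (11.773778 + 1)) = 12.423373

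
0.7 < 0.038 False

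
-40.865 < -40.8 True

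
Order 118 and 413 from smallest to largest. 118, 413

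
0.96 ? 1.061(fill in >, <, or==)<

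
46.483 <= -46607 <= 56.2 False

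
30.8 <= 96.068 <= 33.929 False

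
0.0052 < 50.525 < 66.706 True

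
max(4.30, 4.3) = 4.3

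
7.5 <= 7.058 False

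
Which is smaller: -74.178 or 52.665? -74.178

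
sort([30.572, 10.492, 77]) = [10.492, 30.572, 77]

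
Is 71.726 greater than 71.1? Yes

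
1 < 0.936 False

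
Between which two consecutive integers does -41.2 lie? -42 and -41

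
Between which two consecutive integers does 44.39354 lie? 44 and 45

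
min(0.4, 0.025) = 0.025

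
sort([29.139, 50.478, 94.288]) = [29.139, 50.478, 94.288]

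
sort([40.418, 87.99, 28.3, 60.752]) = [28.3, 40.418, 60.752, 87.99]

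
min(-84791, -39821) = -84791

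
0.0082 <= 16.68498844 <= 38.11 True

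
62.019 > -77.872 True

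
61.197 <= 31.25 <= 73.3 False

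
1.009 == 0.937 False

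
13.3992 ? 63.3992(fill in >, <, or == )<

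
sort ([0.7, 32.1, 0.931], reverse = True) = [32.1, 0.931, 0.7]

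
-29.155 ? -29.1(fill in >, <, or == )<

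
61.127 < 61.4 True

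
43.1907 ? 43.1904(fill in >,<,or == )>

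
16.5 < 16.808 True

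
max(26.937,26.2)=26.937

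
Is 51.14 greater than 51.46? No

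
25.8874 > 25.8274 True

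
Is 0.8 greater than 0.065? Yes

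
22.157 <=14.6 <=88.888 False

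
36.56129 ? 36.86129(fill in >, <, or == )<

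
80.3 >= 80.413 False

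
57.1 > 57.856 False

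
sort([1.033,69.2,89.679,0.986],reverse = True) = [89.679,69.2,1.033,0.986]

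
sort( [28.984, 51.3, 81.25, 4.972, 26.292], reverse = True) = [81.25, 51.3, 28.984, 26.292, 4.972]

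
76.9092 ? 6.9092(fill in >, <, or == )>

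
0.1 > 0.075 True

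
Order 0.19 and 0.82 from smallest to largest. 0.19, 0.82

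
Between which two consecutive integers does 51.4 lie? 51 and 52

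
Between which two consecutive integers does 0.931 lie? 0 and 1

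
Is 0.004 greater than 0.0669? No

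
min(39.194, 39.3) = 39.194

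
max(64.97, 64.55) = 64.97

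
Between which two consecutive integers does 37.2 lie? 37 and 38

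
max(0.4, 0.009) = 0.4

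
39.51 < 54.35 True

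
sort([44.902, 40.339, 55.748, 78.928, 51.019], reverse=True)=[78.928, 55.748, 51.019, 44.902, 40.339]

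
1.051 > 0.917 True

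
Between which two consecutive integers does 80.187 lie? 80 and 81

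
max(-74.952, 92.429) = 92.429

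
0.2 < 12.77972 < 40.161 True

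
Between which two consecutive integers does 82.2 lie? 82 and 83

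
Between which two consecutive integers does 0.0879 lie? 0 and 1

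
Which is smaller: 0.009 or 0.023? 0.009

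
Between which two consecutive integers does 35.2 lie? 35 and 36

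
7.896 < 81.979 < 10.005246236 False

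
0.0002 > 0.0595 False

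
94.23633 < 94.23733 True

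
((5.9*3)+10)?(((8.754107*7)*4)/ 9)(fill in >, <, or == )>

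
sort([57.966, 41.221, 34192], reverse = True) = [34192, 57.966, 41.221]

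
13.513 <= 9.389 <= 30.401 False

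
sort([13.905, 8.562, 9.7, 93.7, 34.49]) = [8.562, 9.7, 13.905, 34.49, 93.7]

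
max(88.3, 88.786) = 88.786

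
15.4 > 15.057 True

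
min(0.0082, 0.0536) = 0.0082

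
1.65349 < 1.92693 True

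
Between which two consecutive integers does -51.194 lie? -52 and -51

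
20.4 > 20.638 False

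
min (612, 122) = 122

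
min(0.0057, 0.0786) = 0.0057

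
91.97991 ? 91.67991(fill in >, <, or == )>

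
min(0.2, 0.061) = 0.061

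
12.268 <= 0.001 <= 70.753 False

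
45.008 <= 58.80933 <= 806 True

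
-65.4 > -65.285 False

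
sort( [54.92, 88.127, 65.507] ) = [54.92, 65.507, 88.127]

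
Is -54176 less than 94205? Yes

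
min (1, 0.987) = 0.987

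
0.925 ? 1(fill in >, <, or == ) <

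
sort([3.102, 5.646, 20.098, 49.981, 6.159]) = [3.102, 5.646, 6.159, 20.098, 49.981]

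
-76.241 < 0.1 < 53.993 True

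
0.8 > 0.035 True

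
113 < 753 True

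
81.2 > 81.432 False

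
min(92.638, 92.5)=92.5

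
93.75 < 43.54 False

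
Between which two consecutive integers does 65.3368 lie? 65 and 66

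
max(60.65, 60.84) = 60.84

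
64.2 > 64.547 False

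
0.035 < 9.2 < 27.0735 True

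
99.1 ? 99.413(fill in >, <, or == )<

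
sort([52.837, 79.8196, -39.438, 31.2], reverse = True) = [79.8196, 52.837, 31.2, -39.438]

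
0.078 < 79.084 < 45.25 False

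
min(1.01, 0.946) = 0.946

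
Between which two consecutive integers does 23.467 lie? 23 and 24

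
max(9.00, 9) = 9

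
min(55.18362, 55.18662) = 55.18362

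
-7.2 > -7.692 True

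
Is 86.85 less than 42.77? No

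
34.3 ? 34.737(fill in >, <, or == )<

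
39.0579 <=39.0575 False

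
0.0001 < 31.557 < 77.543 True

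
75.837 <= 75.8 False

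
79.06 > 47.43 True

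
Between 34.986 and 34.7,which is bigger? 34.986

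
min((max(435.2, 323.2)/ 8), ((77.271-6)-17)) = 54.271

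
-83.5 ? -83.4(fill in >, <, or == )<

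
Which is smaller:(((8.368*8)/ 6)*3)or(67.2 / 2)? (((8.368*8)/ 6)*3)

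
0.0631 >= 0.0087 True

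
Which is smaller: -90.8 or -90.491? -90.8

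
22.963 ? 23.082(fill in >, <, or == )<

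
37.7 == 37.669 False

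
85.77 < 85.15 False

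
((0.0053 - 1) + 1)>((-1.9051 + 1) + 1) False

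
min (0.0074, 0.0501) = 0.0074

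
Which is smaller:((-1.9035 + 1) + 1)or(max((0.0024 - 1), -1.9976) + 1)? (max((0.0024 - 1), -1.9976) + 1)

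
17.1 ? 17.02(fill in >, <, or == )>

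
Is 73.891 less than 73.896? Yes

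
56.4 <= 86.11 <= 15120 True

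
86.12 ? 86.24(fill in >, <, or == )<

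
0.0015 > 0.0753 False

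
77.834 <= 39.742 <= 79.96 False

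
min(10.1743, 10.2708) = 10.1743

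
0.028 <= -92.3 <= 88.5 False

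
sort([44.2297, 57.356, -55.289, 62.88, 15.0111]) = [-55.289, 15.0111, 44.2297, 57.356, 62.88]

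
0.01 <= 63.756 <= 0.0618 False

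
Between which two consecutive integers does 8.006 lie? 8 and 9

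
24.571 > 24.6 False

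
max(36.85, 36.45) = 36.85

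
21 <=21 True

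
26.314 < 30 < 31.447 True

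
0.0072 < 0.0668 True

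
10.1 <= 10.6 True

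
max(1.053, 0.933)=1.053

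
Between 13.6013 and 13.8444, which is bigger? 13.8444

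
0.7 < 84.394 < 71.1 False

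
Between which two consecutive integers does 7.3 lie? 7 and 8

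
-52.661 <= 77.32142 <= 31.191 False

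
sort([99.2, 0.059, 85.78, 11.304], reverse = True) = [99.2, 85.78, 11.304, 0.059]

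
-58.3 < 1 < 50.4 True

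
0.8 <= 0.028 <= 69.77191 False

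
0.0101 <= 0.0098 False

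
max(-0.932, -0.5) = -0.5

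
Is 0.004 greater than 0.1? No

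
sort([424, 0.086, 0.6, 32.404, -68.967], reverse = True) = [424, 32.404, 0.6, 0.086, -68.967]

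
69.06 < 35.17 False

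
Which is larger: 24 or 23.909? 24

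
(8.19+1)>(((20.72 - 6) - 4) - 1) False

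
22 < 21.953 False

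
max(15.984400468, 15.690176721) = 15.984400468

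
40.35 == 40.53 False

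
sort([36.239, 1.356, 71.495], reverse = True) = [71.495, 36.239, 1.356]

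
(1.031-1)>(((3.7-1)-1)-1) False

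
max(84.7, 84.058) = 84.7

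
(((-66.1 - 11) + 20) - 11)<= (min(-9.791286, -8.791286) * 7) False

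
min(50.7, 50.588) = 50.588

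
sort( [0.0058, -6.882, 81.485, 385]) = [-6.882, 0.0058, 81.485, 385]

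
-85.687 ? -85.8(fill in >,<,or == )>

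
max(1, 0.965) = 1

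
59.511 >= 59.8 False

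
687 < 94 False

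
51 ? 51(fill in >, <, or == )==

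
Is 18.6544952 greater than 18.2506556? Yes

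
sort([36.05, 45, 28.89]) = [28.89, 36.05, 45]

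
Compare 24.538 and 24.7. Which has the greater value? 24.7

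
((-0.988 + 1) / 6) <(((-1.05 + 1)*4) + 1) True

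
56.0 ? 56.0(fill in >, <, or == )==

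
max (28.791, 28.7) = 28.791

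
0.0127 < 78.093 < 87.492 True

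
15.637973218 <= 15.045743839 False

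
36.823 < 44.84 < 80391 True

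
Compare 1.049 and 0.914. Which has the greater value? 1.049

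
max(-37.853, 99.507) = 99.507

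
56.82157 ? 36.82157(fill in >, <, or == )>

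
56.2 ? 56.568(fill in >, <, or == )<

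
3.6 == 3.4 False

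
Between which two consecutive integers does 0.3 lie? 0 and 1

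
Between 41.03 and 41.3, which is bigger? 41.3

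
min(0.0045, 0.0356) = 0.0045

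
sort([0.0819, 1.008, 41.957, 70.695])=[0.0819, 1.008, 41.957, 70.695]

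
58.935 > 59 False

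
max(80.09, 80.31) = 80.31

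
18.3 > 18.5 False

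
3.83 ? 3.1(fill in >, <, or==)>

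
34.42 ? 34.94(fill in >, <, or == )<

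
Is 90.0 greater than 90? No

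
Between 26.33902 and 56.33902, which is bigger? 56.33902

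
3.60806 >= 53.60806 False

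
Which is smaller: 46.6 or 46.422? 46.422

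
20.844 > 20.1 True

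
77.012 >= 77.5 False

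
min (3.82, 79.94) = 3.82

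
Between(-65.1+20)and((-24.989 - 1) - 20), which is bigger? (-65.1+20)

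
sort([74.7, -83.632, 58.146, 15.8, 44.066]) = [-83.632, 15.8, 44.066, 58.146, 74.7]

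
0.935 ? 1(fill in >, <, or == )<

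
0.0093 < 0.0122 True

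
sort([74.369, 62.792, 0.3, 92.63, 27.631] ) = [0.3, 27.631, 62.792, 74.369, 92.63]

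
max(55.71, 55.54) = 55.71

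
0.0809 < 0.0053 False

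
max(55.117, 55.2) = 55.2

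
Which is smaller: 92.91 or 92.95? 92.91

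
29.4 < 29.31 False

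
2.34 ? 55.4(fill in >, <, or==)<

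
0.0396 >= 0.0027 True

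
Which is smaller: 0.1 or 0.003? 0.003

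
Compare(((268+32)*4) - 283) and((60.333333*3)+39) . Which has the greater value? (((268+32)*4) - 283)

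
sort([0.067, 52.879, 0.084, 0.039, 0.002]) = [0.002, 0.039, 0.067, 0.084, 52.879]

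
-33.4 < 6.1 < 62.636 True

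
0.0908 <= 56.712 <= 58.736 True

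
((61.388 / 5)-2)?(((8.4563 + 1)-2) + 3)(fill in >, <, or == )<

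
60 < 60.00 False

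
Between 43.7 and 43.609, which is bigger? 43.7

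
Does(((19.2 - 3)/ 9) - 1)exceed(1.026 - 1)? Yes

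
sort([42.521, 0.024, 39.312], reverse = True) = [42.521, 39.312, 0.024]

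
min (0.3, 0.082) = 0.082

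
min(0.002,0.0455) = 0.002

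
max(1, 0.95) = 1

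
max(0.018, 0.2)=0.2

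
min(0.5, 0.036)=0.036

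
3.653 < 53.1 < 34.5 False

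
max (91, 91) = 91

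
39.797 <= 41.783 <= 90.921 True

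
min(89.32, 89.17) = 89.17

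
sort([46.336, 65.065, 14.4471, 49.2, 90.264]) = [14.4471, 46.336, 49.2, 65.065, 90.264]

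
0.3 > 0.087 True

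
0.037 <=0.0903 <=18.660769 True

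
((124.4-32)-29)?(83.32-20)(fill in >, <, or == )>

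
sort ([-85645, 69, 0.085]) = [-85645, 0.085, 69]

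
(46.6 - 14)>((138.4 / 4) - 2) False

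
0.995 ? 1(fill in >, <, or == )<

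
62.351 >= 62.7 False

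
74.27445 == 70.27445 False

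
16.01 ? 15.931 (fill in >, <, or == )>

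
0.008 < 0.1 True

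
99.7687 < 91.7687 False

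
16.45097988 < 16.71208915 True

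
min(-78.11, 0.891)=-78.11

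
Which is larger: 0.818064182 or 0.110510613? 0.818064182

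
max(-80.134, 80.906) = 80.906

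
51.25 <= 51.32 True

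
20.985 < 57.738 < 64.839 True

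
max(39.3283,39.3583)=39.3583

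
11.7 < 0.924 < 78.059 False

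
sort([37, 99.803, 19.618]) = [19.618, 37, 99.803]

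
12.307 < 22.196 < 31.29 True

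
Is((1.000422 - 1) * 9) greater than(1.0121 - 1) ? No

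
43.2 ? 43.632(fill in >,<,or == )<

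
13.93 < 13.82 False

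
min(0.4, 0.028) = 0.028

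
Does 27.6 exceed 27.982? No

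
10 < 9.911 False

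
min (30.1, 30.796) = 30.1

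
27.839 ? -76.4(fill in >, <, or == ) >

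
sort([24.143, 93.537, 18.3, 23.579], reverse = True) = [93.537, 24.143, 23.579, 18.3]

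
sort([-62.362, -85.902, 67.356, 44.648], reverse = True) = [67.356, 44.648, -62.362, -85.902]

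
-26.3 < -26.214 True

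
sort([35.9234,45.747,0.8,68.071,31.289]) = [0.8,31.289,35.9234,45.747,68.071]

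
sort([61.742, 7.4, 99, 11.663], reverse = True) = [99, 61.742, 11.663, 7.4]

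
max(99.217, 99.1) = 99.217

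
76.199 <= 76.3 True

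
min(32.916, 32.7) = 32.7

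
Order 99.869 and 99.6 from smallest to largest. 99.6, 99.869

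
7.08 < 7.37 True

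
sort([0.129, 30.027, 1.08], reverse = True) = [30.027, 1.08, 0.129]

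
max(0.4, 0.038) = 0.4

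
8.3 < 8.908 True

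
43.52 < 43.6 True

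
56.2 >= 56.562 False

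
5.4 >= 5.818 False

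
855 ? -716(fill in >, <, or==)>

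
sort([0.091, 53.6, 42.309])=[0.091, 42.309, 53.6]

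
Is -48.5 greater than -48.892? Yes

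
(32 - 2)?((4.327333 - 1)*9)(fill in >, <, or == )>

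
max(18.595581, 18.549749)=18.595581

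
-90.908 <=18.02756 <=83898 True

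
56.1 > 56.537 False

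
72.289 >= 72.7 False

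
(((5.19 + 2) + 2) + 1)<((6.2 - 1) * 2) True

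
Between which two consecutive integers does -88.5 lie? -89 and -88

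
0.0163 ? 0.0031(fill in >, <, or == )>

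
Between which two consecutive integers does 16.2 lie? 16 and 17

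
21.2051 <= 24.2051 True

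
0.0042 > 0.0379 False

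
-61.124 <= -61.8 False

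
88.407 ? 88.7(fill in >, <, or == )<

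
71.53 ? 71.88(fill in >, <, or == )<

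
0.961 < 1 True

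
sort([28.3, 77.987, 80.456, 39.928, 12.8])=[12.8, 28.3, 39.928, 77.987, 80.456]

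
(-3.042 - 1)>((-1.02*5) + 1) True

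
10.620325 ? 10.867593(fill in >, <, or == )<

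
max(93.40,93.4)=93.4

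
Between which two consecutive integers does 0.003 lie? 0 and 1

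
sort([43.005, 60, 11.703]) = [11.703, 43.005, 60]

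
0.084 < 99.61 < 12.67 False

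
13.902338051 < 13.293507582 False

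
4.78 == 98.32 False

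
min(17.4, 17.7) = 17.4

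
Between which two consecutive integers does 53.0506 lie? 53 and 54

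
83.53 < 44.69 False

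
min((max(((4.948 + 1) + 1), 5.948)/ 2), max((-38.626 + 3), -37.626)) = -35.626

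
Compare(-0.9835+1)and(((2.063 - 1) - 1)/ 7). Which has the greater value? (-0.9835+1)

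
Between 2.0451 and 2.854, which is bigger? 2.854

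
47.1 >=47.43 False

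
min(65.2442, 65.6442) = 65.2442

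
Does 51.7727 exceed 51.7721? Yes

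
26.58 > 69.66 False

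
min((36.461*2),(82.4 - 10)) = 72.4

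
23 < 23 False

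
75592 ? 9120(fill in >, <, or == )>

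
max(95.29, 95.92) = 95.92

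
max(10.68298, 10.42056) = 10.68298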